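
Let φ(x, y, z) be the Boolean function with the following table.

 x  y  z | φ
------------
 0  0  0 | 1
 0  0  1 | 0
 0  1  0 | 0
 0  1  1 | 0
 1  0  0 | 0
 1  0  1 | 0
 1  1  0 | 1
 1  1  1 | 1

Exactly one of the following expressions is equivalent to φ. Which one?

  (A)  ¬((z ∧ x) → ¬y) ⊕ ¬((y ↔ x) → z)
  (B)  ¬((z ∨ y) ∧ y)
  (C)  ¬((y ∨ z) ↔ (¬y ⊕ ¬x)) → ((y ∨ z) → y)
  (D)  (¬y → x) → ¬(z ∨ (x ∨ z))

(B) disagrees with φ on (0,0,1) (formula → 1, table → 0); rule it out.
(C) disagrees with φ on (0,1,0) (formula → 1, table → 0); rule it out.
(D) disagrees with φ on (0,0,1) (formula → 1, table → 0); rule it out.
That leaves (A). Evaluating it on every row reproduces the table of φ exactly.

A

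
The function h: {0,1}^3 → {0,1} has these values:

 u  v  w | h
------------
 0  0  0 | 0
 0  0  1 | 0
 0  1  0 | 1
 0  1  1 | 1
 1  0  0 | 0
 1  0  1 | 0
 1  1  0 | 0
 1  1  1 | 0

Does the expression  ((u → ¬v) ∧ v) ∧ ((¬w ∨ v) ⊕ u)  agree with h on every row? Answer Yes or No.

Yes

Test each input against both h and the formula:
  u=0, v=0, w=0: formula gives 0, h = 0 ✓
  u=0, v=0, w=1: formula gives 0, h = 0 ✓
  u=0, v=1, w=0: formula gives 1, h = 1 ✓
  u=0, v=1, w=1: formula gives 1, h = 1 ✓
  u=1, v=0, w=0: formula gives 0, h = 0 ✓
  … (the remaining 3 rows also agree.)
All 8 rows match — the expression computes h exactly.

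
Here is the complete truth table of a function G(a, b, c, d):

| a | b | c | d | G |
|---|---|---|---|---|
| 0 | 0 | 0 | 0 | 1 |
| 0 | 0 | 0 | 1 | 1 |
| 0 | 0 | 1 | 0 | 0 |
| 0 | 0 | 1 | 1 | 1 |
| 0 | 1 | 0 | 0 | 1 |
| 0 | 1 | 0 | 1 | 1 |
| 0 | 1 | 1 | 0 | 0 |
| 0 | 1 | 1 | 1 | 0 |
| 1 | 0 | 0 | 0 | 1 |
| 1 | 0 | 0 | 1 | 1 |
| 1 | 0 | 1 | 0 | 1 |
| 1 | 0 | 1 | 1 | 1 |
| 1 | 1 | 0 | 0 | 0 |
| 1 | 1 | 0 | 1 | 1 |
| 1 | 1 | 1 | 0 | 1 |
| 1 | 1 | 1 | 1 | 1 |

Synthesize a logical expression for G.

G(a, b, c, d) = not ((((((not a and not b) and c) and not d) or (((not a and b) and c) and not d)) or (((not a and b) and c) and d)) or (((a and b) and not c) and not d))

G is 0 on only 4 rows — (0,0,1,0), (0,1,1,0), (0,1,1,1), (1,1,0,0). Writing each as a minterm (¬a·¬b·c·¬d, ¬a·b·c·¬d, ¬a·b·c·d, a·b·¬c·¬d) and OR-ing them characterizes exactly where G=0, so G is the negation of that disjunction.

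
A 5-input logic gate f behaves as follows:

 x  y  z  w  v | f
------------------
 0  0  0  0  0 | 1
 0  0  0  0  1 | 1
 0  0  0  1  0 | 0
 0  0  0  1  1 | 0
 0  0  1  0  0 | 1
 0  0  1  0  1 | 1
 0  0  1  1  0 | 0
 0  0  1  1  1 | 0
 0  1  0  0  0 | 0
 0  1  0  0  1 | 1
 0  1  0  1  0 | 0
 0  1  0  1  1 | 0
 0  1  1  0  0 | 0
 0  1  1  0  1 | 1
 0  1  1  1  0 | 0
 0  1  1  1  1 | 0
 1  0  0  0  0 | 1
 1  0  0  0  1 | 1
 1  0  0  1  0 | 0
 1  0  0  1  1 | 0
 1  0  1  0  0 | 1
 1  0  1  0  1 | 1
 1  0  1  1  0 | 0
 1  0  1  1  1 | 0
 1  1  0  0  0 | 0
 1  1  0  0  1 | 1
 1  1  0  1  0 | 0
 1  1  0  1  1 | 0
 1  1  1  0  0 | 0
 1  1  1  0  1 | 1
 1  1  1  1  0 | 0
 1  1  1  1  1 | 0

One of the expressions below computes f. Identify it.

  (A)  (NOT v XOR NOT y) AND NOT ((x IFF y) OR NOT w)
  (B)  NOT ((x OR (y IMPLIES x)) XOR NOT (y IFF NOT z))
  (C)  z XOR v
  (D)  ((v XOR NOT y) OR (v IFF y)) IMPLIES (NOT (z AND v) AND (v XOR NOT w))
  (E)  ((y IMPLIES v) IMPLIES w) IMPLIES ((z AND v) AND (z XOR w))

E

(A): at (0,0,0,0,0) it gives 0, but f = 1 — eliminated.
(B): at (0,0,0,1,0) it gives 1, but f = 0 — eliminated.
(C): at (0,0,0,0,0) it gives 0, but f = 1 — eliminated.
(D): at (0,0,0,1,1) it gives 1, but f = 0 — eliminated.
Only (E) survives; checking it on all 32 rows confirms it matches f.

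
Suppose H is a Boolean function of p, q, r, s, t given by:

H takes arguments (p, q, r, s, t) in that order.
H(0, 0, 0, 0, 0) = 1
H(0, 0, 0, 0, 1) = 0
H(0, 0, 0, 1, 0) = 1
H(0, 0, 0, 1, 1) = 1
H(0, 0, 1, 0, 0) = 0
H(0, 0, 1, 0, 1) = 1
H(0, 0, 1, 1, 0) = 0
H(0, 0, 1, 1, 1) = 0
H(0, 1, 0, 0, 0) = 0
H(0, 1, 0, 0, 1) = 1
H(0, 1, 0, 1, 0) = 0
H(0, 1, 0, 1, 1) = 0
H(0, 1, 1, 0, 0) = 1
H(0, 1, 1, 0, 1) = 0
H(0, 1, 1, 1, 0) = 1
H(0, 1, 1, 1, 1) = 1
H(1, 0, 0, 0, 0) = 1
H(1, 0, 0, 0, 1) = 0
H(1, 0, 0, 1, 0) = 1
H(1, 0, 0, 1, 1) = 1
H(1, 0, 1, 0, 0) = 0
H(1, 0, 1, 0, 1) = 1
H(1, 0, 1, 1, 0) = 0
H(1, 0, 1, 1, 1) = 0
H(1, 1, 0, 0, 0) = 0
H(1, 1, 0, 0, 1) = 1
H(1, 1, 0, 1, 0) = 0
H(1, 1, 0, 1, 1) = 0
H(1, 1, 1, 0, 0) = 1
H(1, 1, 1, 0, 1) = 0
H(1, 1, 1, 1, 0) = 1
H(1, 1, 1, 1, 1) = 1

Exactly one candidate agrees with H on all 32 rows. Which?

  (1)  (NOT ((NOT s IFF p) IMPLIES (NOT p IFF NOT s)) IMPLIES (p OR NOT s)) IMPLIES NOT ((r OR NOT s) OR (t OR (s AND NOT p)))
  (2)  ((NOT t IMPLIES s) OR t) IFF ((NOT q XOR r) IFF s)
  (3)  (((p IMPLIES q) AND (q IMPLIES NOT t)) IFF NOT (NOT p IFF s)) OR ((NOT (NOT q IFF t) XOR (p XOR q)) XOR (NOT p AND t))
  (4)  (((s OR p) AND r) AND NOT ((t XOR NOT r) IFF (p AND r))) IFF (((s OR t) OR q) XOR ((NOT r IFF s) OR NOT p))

2

(1): at (0,0,0,0,0) it gives 0, but H = 1 — eliminated.
(3): at (0,0,0,0,1) it gives 1, but H = 0 — eliminated.
(4): at (0,0,0,0,0) it gives 0, but H = 1 — eliminated.
Only (2) survives; checking it on all 32 rows confirms it matches H.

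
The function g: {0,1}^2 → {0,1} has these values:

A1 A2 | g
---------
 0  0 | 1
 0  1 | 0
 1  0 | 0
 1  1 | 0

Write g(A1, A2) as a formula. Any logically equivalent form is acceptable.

g(A1, A2) = not (A1 or A2)

The output is 1 only when every input is 0 — NOR of all inputs.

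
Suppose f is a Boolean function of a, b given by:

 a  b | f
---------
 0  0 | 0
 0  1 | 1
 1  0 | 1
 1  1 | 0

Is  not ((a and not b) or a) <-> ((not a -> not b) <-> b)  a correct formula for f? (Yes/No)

No

Evaluate not ((a and not b) or a) <-> ((not a -> not b) <-> b) on each row and compare to f:
  a=0, b=0: formula gives 0, f = 0 ✓
  a=0, b=1: formula gives 0, but f = 1 ✗
Row (0,1) is a counterexample, so the formula is not equivalent to f.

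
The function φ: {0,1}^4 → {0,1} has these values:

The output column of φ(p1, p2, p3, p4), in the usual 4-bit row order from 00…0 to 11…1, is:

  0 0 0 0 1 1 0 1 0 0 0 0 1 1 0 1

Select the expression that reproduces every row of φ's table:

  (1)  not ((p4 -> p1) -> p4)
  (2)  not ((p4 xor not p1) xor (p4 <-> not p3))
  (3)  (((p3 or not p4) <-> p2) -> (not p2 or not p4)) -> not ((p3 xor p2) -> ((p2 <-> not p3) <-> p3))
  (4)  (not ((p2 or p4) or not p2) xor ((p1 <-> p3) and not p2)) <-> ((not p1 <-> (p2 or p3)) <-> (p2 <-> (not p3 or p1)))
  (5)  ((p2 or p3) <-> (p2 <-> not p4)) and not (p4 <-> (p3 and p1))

(1): at (0,0,0,0) it gives 1, but φ = 0 — eliminated.
(2): at (0,0,1,0) it gives 1, but φ = 0 — eliminated.
(4): at (0,0,0,0) it gives 1, but φ = 0 — eliminated.
(5): at (0,0,1,1) it gives 1, but φ = 0 — eliminated.
That leaves (3). Evaluating it on every row reproduces the table of φ exactly.

3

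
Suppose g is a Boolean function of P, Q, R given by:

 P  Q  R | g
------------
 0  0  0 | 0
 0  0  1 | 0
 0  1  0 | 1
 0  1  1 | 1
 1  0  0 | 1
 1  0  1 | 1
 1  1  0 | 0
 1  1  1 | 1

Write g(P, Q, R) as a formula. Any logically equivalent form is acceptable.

The 0-rows are (0,0,0), (0,0,1), (1,1,0). Take each as a conjunction (¬P·¬Q·¬R, ¬P·¬Q·R, P·Q·¬R), form their disjunction, and complement — that gives a formula that is 1 everywhere g is.

g(P, Q, R) = ¬((((¬P ∧ ¬Q) ∧ ¬R) ∨ ((¬P ∧ ¬Q) ∧ R)) ∨ ((P ∧ Q) ∧ ¬R))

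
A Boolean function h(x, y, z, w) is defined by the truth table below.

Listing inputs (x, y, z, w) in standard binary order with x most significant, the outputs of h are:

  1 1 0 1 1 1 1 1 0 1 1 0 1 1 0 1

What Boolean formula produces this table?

The 0-rows are (0,0,1,0), (1,0,0,0), (1,0,1,1), (1,1,1,0). Take each as a conjunction (¬x·¬y·z·¬w, x·¬y·¬z·¬w, x·¬y·z·w, x·y·z·¬w), form their disjunction, and complement — that gives a formula that is 1 everywhere h is.

h(x, y, z, w) = not ((((((not x and not y) and z) and not w) or (((x and not y) and not z) and not w)) or (((x and not y) and z) and w)) or (((x and y) and z) and not w))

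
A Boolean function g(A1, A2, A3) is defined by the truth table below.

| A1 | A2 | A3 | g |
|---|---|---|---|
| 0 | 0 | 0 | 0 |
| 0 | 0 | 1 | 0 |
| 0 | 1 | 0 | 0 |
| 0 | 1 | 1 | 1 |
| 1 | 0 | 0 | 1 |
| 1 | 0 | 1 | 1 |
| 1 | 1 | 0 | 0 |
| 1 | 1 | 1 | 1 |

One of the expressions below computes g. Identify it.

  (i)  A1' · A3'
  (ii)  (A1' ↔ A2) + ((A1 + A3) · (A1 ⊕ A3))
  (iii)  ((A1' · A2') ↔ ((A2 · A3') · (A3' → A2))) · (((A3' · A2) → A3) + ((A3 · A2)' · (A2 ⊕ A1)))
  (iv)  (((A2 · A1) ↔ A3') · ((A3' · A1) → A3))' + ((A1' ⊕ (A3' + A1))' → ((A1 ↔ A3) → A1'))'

iii

(i) disagrees with g on (0,0,0) (formula → 1, table → 0); rule it out.
(ii) disagrees with g on (0,0,1) (formula → 1, table → 0); rule it out.
(iv) disagrees with g on (0,0,0) (formula → 1, table → 0); rule it out.
Only (iii) survives; checking it on all 8 rows confirms it matches g.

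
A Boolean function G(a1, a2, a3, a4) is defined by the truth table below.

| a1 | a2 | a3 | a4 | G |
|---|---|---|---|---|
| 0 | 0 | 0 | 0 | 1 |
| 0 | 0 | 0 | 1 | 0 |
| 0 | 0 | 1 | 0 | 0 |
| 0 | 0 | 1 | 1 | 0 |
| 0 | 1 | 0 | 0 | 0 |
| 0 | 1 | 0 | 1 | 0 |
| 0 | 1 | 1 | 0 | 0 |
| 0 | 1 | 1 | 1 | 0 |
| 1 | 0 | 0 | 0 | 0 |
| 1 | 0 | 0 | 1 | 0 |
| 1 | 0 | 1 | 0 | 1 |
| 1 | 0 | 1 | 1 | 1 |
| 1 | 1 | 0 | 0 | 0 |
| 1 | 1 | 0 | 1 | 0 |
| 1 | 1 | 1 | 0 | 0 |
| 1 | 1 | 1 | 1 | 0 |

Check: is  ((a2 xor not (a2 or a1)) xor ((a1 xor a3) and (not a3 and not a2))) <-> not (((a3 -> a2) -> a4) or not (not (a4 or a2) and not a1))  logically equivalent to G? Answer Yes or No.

Yes

Evaluate ((a2 xor not (a2 or a1)) xor ((a1 xor a3) and (not a3 and not a2))) <-> not (((a3 -> a2) -> a4) or not (not (a4 or a2) and not a1)) on each row and compare to G:
  a1=0, a2=0, a3=0, a4=0: formula gives 1, G = 1 ✓
  a1=0, a2=0, a3=0, a4=1: formula gives 0, G = 0 ✓
  a1=0, a2=0, a3=1, a4=0: formula gives 0, G = 0 ✓
  a1=0, a2=0, a3=1, a4=1: formula gives 0, G = 0 ✓
  …and likewise for the remaining 12 rows.
Every row agrees, so the formula is equivalent.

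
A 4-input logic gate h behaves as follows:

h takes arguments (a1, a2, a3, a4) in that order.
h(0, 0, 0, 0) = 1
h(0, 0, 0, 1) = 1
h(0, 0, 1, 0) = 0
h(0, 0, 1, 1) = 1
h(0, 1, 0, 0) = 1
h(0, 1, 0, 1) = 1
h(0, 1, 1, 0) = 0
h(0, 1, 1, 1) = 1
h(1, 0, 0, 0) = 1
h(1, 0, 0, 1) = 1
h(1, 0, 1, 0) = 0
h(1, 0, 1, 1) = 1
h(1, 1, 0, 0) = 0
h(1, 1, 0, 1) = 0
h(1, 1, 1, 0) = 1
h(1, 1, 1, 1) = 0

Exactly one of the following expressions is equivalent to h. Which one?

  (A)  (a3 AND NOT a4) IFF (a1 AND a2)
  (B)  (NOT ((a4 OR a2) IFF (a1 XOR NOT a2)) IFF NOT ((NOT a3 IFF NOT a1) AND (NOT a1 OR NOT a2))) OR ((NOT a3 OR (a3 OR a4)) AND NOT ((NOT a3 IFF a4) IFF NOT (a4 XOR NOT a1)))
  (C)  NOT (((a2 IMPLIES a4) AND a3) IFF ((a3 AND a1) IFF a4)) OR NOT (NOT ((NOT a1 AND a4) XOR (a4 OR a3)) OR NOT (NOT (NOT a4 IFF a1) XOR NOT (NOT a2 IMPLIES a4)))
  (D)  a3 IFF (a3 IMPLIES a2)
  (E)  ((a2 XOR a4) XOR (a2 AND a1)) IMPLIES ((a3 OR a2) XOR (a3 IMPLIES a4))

(B) fails at (0,0,0,0): the formula yields 0, h is 1.
(C) fails at (0,0,0,1): the formula yields 0, h is 1.
(D) fails at (0,0,0,0): the formula yields 0, h is 1.
(E) fails at (0,0,1,0): the formula yields 1, h is 0.
That leaves (A). Evaluating it on every row reproduces the table of h exactly.

A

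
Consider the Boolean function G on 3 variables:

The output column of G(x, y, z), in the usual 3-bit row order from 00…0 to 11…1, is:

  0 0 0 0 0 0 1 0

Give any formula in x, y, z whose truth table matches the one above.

Only row (1,1,0) gives 1. That row's minterm x·y·¬z is G directly.

G(x, y, z) = (x and y) and not z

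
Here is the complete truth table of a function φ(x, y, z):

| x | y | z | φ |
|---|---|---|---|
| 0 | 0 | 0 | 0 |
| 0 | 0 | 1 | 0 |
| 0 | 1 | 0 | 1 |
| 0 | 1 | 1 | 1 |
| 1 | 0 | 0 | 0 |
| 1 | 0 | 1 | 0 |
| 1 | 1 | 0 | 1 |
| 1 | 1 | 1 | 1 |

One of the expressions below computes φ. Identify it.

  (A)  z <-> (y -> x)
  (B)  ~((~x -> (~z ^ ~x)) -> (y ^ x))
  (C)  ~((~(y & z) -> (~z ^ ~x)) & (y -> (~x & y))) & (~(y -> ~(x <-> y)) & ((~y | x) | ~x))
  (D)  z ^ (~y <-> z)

(A): at (0,0,1) it gives 1, but φ = 0 — eliminated.
(B): at (0,0,1) it gives 1, but φ = 0 — eliminated.
(C): at (0,1,0) it gives 0, but φ = 1 — eliminated.
Only (D) survives; checking it on all 8 rows confirms it matches φ.

D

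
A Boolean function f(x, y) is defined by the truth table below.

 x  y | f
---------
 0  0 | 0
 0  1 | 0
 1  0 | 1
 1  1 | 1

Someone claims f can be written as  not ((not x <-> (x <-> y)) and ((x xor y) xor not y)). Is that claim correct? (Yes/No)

No

Check the formula against f row by row:
  x=0, y=0: formula gives 0, f = 0 ✓
  x=0, y=1: formula gives 1, but f = 0 ✗
A single disagreement suffices: at (0,1) they differ, so the formula does not compute f.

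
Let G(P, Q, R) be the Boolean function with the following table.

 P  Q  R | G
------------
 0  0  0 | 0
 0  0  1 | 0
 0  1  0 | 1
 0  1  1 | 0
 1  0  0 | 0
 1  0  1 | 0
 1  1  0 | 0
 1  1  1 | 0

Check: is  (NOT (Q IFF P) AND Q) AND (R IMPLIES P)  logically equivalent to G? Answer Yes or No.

Yes

Evaluate (NOT (Q IFF P) AND Q) AND (R IMPLIES P) on each row and compare to G:
  P=0, Q=0, R=0: formula gives 0, G = 0 ✓
  P=0, Q=0, R=1: formula gives 0, G = 0 ✓
  P=0, Q=1, R=0: formula gives 1, G = 1 ✓
  P=0, Q=1, R=1: formula gives 0, G = 0 ✓
  P=1, Q=0, R=0: formula gives 0, G = 0 ✓
  … (the remaining 3 rows also agree.)
No disagreement on any input; they are logically equivalent.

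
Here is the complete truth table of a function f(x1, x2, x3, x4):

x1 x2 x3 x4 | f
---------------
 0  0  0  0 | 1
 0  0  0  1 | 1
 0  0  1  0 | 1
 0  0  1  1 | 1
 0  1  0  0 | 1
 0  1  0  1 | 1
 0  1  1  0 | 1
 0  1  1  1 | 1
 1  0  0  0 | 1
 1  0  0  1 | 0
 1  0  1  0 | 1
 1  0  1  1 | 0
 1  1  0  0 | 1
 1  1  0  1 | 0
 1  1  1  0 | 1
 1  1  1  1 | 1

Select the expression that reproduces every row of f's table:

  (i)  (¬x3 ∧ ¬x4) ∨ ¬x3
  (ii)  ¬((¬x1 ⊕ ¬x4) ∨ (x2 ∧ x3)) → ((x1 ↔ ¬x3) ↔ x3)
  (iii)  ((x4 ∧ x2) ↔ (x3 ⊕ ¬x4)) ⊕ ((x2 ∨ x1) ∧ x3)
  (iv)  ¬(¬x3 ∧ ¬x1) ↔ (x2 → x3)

(i): at (0,0,1,0) it gives 0, but f = 1 — eliminated.
(iii): at (0,0,0,0) it gives 0, but f = 1 — eliminated.
(iv): at (0,0,0,0) it gives 0, but f = 1 — eliminated.
That leaves (ii). Evaluating it on every row reproduces the table of f exactly.

ii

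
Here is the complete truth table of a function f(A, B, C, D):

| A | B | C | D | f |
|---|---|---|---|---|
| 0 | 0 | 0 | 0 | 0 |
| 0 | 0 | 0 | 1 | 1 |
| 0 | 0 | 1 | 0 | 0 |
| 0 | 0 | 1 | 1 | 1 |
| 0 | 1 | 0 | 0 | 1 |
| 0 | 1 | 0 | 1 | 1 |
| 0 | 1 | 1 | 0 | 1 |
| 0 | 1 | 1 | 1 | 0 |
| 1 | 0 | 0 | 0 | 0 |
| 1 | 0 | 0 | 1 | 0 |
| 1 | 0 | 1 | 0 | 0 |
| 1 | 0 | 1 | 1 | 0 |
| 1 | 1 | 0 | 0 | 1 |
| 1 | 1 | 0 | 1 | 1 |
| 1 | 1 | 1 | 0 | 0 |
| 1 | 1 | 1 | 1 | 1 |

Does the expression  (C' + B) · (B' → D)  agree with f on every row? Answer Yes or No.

Test each input against both f and the formula:
  A=0, B=0, C=0, D=0: formula gives 0, f = 0 ✓
  A=0, B=0, C=0, D=1: formula gives 1, f = 1 ✓
  A=0, B=0, C=1, D=0: formula gives 0, f = 0 ✓
  A=0, B=0, C=1, D=1: formula gives 0, but f = 1 ✗
Since they disagree at (0,0,1,1), the expression is not a correct formula for f.

No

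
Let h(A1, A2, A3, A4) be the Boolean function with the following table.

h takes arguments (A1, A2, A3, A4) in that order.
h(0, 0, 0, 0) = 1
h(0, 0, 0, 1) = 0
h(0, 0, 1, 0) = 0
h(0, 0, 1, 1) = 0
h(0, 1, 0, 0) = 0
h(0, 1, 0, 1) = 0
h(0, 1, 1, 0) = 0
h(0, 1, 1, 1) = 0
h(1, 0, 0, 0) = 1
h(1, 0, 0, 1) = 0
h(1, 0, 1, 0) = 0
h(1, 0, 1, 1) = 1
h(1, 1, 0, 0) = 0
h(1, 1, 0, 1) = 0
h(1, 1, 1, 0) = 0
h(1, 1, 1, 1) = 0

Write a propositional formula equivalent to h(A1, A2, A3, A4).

The 1-rows are (0,0,0,0), (1,0,0,0), (1,0,1,1). Each contributes one minterm — ¬A1·¬A2·¬A3·¬A4; A1·¬A2·¬A3·¬A4; A1·¬A2·A3·A4 — and their disjunction is a sum-of-products form of h.

h(A1, A2, A3, A4) = ((((¬A1 ∧ ¬A2) ∧ ¬A3) ∧ ¬A4) ∨ (((A1 ∧ ¬A2) ∧ ¬A3) ∧ ¬A4)) ∨ (((A1 ∧ ¬A2) ∧ A3) ∧ A4)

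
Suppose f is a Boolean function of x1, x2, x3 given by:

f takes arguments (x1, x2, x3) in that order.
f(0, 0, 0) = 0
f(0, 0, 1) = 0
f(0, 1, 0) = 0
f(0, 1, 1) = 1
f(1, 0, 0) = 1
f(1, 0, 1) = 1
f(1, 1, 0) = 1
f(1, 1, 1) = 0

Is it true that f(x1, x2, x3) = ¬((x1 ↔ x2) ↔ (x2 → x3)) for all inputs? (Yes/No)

Evaluate ¬((x1 ↔ x2) ↔ (x2 → x3)) on each row and compare to f:
  x1=0, x2=0, x3=0: formula gives 0, f = 0 ✓
  x1=0, x2=0, x3=1: formula gives 0, f = 0 ✓
  x1=0, x2=1, x3=0: formula gives 0, f = 0 ✓
  x1=0, x2=1, x3=1: formula gives 1, f = 1 ✓
  x1=1, x2=0, x3=0: formula gives 1, f = 1 ✓
  …and likewise for the remaining 3 rows.
No disagreement on any input; they are logically equivalent.

Yes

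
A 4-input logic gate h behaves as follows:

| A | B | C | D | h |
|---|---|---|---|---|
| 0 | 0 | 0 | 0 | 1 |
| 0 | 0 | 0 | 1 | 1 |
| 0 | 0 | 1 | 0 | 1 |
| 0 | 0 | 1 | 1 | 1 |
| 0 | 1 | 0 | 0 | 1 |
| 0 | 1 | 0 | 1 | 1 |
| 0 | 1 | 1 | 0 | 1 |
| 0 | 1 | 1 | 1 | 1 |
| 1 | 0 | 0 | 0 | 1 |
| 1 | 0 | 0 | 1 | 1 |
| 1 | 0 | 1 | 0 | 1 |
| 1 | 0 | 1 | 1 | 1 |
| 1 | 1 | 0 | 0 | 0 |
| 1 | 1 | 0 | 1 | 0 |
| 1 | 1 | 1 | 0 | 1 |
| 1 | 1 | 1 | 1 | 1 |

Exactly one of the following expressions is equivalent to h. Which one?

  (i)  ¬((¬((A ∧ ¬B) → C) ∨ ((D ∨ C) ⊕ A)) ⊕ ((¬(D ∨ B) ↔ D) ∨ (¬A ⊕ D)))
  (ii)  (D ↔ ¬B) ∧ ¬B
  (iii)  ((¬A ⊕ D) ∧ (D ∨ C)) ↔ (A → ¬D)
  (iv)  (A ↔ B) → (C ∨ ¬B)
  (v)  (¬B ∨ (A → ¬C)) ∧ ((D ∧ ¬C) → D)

(i): at (0,0,0,0) it gives 0, but h = 1 — eliminated.
(ii): at (0,0,0,0) it gives 0, but h = 1 — eliminated.
(iii): at (0,0,0,0) it gives 0, but h = 1 — eliminated.
(v): at (1,1,0,0) it gives 1, but h = 0 — eliminated.
Only (iv) survives; checking it on all 16 rows confirms it matches h.

iv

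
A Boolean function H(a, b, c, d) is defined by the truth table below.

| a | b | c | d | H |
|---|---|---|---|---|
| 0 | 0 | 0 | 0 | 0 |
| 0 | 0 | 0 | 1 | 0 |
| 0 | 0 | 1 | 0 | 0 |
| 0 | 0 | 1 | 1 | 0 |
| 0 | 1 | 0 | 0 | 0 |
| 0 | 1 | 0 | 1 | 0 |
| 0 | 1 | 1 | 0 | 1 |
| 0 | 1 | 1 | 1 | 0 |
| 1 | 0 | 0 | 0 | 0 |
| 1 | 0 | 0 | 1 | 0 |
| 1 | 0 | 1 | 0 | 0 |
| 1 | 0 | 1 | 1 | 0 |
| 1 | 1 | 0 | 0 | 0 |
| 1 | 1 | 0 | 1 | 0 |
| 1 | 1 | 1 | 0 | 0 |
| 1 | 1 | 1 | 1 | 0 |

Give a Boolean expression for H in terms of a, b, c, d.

H(a, b, c, d) = ((NOT a AND b) AND c) AND NOT d

H is 1 on exactly one input, (0,1,1,0), whose minterm is ¬a·b·c·¬d. So H is just that conjunction.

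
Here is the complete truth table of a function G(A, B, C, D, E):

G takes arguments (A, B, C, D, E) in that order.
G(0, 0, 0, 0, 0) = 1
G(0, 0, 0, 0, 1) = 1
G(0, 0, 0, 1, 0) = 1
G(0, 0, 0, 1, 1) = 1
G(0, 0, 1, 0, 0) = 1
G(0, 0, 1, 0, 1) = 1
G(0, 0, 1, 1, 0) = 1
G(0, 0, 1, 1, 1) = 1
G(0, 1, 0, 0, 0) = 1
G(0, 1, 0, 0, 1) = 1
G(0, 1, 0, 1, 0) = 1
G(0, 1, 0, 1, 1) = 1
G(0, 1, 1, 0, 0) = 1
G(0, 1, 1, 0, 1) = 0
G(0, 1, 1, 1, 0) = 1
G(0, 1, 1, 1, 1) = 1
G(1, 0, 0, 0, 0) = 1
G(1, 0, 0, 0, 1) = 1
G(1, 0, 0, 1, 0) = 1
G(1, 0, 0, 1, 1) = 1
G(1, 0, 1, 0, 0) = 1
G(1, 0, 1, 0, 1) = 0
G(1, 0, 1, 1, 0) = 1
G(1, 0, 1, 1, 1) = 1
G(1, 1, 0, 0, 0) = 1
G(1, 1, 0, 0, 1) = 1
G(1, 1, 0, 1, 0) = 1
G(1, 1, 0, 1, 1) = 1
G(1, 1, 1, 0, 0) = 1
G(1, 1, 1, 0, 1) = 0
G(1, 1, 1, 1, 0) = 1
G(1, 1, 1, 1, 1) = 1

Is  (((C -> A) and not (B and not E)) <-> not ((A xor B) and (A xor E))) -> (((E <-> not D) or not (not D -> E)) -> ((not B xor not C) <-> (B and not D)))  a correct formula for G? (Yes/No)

Evaluate (((C -> A) and not (B and not E)) <-> not ((A xor B) and (A xor E))) -> (((E <-> not D) or not (not D -> E)) -> ((not B xor not C) <-> (B and not D))) on each row and compare to G:
  A=0, B=0, C=0, D=0, E=0: formula gives 1, G = 1 ✓
  A=0, B=0, C=0, D=0, E=1: formula gives 1, G = 1 ✓
  A=0, B=0, C=0, D=1, E=0: formula gives 1, G = 1 ✓
  A=0, B=0, C=0, D=1, E=1: formula gives 1, G = 1 ✓
  …and likewise for the remaining 28 rows.
Every row agrees, so the formula is equivalent.

Yes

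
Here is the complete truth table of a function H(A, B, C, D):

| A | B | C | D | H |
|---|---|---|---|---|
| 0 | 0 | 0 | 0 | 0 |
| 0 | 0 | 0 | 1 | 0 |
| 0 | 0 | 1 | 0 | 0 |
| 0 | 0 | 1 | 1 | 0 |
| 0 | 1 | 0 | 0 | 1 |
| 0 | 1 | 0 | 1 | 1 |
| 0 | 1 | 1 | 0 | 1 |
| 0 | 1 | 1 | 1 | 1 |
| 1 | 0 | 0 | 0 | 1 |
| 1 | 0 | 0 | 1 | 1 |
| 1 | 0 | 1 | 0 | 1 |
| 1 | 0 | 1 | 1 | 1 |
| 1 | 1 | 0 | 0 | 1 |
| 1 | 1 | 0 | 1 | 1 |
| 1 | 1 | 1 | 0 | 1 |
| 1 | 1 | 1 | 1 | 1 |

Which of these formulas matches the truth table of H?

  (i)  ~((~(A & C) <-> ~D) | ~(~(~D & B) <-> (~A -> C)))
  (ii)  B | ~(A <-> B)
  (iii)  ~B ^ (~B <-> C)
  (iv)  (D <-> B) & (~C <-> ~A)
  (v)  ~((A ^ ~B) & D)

(i) fails at (0,0,1,1): the formula yields 1, H is 0.
(iii) fails at (0,0,0,0): the formula yields 1, H is 0.
(iv) fails at (0,0,0,0): the formula yields 1, H is 0.
(v) fails at (0,0,0,0): the formula yields 1, H is 0.
Only (ii) survives; checking it on all 16 rows confirms it matches H.

ii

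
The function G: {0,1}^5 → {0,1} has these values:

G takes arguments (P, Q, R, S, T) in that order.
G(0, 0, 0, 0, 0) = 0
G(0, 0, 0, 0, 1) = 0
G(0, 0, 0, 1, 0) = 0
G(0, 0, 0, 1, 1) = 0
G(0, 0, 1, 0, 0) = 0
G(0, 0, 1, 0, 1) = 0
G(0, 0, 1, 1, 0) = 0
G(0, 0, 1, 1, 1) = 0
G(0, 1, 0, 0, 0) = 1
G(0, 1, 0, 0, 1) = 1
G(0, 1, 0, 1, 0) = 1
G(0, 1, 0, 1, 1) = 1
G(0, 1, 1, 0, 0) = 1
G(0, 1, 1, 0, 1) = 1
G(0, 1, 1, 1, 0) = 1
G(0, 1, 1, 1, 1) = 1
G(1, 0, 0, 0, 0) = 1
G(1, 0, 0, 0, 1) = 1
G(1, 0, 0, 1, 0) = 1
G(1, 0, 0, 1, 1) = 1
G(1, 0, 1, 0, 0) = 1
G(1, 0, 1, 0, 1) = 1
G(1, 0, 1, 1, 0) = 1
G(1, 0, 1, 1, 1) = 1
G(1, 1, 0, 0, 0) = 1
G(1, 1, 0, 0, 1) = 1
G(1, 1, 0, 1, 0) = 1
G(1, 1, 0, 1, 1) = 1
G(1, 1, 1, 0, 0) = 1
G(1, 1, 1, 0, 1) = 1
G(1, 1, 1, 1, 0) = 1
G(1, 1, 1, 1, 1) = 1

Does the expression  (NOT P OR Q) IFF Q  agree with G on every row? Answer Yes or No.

Evaluate (NOT P OR Q) IFF Q on each row and compare to G:
  P=0, Q=0, R=0, S=0, T=0: formula gives 0, G = 0 ✓
  P=0, Q=0, R=0, S=0, T=1: formula gives 0, G = 0 ✓
  P=0, Q=0, R=0, S=1, T=0: formula gives 0, G = 0 ✓
  P=0, Q=0, R=0, S=1, T=1: formula gives 0, G = 0 ✓
  … (the remaining 28 rows also agree.)
All 32 rows match — the expression computes G exactly.

Yes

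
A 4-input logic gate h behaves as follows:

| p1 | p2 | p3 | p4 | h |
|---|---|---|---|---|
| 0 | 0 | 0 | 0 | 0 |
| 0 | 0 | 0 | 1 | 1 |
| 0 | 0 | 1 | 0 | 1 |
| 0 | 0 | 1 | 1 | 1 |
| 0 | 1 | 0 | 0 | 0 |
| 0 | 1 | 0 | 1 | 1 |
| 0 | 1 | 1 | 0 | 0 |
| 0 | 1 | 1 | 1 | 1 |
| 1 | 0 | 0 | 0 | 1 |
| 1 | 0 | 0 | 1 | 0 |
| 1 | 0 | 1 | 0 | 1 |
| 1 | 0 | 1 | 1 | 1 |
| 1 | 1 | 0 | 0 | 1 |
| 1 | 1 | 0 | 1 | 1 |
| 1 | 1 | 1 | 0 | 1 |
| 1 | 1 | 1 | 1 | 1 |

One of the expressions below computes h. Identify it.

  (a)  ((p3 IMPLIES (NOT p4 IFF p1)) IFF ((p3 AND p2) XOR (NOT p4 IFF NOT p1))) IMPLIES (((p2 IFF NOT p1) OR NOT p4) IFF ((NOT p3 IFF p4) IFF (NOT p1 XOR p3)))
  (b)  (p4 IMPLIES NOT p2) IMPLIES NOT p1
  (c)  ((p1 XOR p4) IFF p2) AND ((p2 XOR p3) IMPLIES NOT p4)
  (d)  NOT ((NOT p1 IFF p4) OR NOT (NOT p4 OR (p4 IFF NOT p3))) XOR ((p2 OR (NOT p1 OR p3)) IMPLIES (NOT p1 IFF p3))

(b) disagrees with h on (0,0,0,0) (formula → 1, table → 0); rule it out.
(c) disagrees with h on (0,0,0,0) (formula → 1, table → 0); rule it out.
(d) disagrees with h on (0,0,0,0) (formula → 1, table → 0); rule it out.
(a) is the remaining candidate, and it agrees with h on all 16 inputs.

a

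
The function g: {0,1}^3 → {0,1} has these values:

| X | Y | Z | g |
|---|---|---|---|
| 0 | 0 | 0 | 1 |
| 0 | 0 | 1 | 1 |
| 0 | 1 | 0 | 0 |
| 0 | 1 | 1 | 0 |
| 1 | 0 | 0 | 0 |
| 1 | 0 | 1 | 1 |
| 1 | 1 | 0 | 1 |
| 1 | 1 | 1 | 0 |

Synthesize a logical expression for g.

g(X, Y, Z) = ((((X' · Y') · Z') + ((X' · Y') · Z)) + ((X · Y') · Z)) + ((X · Y) · Z')

The 1-rows are (0,0,0), (0,0,1), (1,0,1), (1,1,0). Each contributes one minterm — ¬X·¬Y·¬Z; ¬X·¬Y·Z; X·¬Y·Z; X·Y·¬Z — and their disjunction is a sum-of-products form of g.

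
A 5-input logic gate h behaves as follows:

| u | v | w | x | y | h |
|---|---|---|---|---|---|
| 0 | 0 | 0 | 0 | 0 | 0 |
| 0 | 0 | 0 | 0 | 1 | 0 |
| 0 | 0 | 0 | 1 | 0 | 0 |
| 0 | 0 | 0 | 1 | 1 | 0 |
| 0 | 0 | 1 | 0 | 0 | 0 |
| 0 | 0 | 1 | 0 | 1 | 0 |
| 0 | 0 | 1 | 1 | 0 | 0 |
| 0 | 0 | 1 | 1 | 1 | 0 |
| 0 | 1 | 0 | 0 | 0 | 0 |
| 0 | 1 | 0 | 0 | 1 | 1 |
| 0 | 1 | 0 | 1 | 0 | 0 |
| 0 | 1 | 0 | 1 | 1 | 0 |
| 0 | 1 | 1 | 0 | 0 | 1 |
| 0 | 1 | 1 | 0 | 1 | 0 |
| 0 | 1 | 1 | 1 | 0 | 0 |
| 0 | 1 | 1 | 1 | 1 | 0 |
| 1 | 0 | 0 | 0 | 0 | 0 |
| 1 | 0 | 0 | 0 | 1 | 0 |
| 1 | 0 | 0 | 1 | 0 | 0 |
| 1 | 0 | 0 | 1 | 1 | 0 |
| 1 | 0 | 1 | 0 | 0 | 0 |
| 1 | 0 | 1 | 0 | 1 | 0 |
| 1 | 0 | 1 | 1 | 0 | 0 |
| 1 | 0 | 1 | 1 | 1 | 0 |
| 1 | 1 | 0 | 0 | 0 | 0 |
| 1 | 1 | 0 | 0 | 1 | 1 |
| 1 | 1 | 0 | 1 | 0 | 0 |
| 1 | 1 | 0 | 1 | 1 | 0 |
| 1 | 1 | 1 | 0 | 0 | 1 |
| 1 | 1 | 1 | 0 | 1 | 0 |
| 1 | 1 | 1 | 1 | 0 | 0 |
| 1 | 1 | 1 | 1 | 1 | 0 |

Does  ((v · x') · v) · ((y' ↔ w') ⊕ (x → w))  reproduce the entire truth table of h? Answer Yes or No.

Evaluate ((v · x') · v) · ((y' ↔ w') ⊕ (x → w)) on each row and compare to h:
  u=0, v=0, w=0, x=0, y=0: formula gives 0, h = 0 ✓
  u=0, v=0, w=0, x=0, y=1: formula gives 0, h = 0 ✓
  u=0, v=0, w=0, x=1, y=0: formula gives 0, h = 0 ✓
  u=0, v=0, w=0, x=1, y=1: formula gives 0, h = 0 ✓
  …and likewise for the remaining 28 rows.
Every row agrees, so the formula is equivalent.

Yes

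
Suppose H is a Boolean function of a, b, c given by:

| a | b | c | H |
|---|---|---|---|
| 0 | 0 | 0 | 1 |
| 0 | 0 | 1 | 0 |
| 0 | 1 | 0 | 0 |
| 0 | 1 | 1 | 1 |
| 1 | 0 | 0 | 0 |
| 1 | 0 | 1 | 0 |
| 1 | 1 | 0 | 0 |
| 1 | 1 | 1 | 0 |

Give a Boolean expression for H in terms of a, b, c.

H(a, b, c) = ((¬a ∧ ¬b) ∧ ¬c) ∨ ((¬a ∧ b) ∧ c)

H=1 on 2 inputs: (0,0,0), (0,1,1). Reading each as a conjunction of literals (¬a·¬b·¬c, ¬a·b·c) and taking the OR gives the canonical DNF.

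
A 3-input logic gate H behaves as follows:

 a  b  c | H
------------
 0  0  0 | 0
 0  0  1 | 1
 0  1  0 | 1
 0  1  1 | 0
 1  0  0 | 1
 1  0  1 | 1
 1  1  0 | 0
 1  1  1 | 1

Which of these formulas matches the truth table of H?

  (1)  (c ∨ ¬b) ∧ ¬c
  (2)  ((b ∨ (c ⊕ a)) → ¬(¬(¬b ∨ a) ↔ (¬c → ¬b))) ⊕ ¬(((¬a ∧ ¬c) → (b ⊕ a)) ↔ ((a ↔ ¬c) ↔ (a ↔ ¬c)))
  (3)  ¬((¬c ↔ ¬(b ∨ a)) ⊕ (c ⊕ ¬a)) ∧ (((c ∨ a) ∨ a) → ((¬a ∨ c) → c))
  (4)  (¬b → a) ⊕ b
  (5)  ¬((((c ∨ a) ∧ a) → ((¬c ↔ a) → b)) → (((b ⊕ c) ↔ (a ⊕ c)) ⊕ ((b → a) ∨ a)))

(1) fails at (0,0,0): the formula yields 1, H is 0.
(3) fails at (0,0,0): the formula yields 1, H is 0.
(4) fails at (0,0,1): the formula yields 0, H is 1.
(5) fails at (0,0,0): the formula yields 1, H is 0.
(2) is the remaining candidate, and it agrees with H on all 8 inputs.

2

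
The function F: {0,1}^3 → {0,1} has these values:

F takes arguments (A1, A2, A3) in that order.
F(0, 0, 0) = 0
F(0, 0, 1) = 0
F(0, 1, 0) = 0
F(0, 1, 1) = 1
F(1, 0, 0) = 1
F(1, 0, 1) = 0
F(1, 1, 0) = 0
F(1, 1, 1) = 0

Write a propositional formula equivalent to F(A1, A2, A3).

F=1 on 2 inputs: (0,1,1), (1,0,0). Reading each as a conjunction of literals (¬A1·A2·A3, A1·¬A2·¬A3) and taking the OR gives the canonical DNF.

F(A1, A2, A3) = ((A1' · A2) · A3) + ((A1 · A2') · A3')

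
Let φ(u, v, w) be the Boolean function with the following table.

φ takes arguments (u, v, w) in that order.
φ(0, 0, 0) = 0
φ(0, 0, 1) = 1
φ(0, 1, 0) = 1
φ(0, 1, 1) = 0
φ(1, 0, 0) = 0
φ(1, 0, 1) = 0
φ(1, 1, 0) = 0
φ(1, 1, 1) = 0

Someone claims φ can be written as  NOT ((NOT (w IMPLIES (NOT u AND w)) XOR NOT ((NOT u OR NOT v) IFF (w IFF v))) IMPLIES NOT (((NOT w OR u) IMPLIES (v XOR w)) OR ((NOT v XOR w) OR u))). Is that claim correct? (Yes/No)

Evaluate NOT ((NOT (w IMPLIES (NOT u AND w)) XOR NOT ((NOT u OR NOT v) IFF (w IFF v))) IMPLIES NOT (((NOT w OR u) IMPLIES (v XOR w)) OR ((NOT v XOR w) OR u))) on each row and compare to φ:
  u=0, v=0, w=0: formula gives 0, φ = 0 ✓
  u=0, v=0, w=1: formula gives 1, φ = 1 ✓
  u=0, v=1, w=0: formula gives 1, φ = 1 ✓
  u=0, v=1, w=1: formula gives 0, φ = 0 ✓
  u=1, v=0, w=0: formula gives 0, φ = 0 ✓
  … (the remaining 3 rows also agree.)
Every row agrees, so the formula is equivalent.

Yes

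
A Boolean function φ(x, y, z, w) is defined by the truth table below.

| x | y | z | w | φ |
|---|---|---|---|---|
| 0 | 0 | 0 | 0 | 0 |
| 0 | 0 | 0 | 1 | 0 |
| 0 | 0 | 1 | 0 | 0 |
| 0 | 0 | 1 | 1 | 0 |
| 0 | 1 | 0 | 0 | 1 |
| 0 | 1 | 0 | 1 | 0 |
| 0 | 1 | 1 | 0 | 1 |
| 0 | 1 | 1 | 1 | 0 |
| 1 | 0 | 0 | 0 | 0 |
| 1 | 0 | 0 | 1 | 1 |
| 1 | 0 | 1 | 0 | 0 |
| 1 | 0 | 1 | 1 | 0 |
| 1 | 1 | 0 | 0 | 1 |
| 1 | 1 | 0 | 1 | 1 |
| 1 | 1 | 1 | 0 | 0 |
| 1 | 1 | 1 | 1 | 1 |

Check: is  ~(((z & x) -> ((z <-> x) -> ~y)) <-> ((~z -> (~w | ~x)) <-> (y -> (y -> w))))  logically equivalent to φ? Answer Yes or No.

Yes

Evaluate ~(((z & x) -> ((z <-> x) -> ~y)) <-> ((~z -> (~w | ~x)) <-> (y -> (y -> w)))) on each row and compare to φ:
  x=0, y=0, z=0, w=0: formula gives 0, φ = 0 ✓
  x=0, y=0, z=0, w=1: formula gives 0, φ = 0 ✓
  x=0, y=0, z=1, w=0: formula gives 0, φ = 0 ✓
  x=0, y=0, z=1, w=1: formula gives 0, φ = 0 ✓
  … (the remaining 12 rows also agree.)
No disagreement on any input; they are logically equivalent.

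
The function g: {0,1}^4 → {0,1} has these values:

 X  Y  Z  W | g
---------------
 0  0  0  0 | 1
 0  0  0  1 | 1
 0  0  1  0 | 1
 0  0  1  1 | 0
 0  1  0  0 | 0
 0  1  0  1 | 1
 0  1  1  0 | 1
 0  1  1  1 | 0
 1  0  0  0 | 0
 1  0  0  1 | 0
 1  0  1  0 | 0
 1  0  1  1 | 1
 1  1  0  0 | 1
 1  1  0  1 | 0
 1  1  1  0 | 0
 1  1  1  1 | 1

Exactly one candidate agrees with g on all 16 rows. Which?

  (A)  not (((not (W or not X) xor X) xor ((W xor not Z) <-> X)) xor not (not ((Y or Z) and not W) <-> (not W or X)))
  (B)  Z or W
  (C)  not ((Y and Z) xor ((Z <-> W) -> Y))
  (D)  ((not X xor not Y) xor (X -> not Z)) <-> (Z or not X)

A

(B) disagrees with g on (0,0,0,0) (formula → 0, table → 1); rule it out.
(C) disagrees with g on (0,0,0,1) (formula → 0, table → 1); rule it out.
(D) disagrees with g on (0,0,1,1) (formula → 1, table → 0); rule it out.
That leaves (A). Evaluating it on every row reproduces the table of g exactly.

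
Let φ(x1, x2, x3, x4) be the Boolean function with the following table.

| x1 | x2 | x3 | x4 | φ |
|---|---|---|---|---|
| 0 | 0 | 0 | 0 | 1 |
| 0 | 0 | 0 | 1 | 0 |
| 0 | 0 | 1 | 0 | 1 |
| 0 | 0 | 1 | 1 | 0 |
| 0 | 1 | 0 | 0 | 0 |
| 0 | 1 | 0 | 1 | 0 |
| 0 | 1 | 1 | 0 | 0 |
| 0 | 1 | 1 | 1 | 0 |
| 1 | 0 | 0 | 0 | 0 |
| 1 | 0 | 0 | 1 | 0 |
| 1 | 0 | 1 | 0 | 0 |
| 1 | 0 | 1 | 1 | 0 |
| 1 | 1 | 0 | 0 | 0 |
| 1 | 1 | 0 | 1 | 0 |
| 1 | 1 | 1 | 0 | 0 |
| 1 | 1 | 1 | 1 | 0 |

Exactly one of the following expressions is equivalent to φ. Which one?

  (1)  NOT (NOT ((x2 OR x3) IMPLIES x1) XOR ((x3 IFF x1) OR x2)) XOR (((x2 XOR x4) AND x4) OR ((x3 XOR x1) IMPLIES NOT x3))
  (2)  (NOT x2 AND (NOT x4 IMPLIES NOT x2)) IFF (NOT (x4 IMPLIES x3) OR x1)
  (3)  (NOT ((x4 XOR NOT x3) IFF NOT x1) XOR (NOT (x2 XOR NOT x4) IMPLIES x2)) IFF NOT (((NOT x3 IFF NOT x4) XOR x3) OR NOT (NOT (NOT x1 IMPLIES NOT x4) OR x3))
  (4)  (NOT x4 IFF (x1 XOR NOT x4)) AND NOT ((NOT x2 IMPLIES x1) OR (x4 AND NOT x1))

4

(1) fails at (0,0,0,1): the formula yields 1, φ is 0.
(2) fails at (0,0,0,0): the formula yields 0, φ is 1.
(3) fails at (0,0,0,0): the formula yields 0, φ is 1.
Only (4) survives; checking it on all 16 rows confirms it matches φ.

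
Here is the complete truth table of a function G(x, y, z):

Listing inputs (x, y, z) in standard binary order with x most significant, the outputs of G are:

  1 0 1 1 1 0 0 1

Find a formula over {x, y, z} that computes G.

The 0-rows are (0,0,1), (1,0,1), (1,1,0). Take each as a conjunction (¬x·¬y·z, x·¬y·z, x·y·¬z), form their disjunction, and complement — that gives a formula that is 1 everywhere G is.

G(x, y, z) = not ((((not x and not y) and z) or ((x and not y) and z)) or ((x and y) and not z))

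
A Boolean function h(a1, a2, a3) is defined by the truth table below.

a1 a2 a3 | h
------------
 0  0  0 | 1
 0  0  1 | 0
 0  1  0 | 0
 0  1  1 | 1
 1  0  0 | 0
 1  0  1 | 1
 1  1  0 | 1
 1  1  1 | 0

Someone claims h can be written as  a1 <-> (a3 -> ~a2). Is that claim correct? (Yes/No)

Test each input against both h and the formula:
  a1=0, a2=0, a3=0: formula gives 0, but h = 1 ✗
A single disagreement suffices: at (0,0,0) they differ, so the formula does not compute h.

No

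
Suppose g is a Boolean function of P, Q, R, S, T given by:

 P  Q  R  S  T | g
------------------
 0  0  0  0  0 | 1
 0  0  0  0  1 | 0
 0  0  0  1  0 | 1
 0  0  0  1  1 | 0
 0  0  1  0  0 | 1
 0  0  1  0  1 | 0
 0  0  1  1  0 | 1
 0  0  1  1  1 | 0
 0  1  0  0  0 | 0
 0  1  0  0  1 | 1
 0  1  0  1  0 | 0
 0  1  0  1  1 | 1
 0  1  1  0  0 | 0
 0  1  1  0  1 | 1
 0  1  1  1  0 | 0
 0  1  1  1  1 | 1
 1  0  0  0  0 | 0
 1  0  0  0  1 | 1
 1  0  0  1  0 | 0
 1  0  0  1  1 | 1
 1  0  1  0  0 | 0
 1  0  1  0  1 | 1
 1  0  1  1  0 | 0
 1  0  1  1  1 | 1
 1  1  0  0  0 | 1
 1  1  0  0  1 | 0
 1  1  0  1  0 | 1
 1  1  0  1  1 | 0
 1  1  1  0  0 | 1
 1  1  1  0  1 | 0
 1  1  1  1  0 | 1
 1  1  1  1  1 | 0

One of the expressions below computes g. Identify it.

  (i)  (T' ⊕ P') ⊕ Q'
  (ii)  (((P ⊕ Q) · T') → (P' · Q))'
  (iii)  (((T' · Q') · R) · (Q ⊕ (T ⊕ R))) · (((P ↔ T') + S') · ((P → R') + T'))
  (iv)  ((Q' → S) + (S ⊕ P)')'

(ii) fails at (0,0,0,0,0): the formula yields 0, g is 1.
(iii) fails at (0,0,0,0,0): the formula yields 0, g is 1.
(iv) fails at (0,0,0,0,0): the formula yields 0, g is 1.
That leaves (i). Evaluating it on every row reproduces the table of g exactly.

i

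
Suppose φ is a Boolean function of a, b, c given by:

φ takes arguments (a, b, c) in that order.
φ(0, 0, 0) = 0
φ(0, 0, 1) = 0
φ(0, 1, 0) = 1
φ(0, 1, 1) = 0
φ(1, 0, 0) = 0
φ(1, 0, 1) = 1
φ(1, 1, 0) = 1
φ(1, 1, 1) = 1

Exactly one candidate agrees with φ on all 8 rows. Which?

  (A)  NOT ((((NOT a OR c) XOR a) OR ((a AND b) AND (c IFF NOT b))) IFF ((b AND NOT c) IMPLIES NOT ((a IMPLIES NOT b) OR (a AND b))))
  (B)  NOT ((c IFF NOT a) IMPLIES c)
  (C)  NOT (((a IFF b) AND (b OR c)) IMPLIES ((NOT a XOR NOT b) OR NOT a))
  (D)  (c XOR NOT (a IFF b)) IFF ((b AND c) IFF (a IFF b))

(B): at (0,1,0) it gives 0, but φ = 1 — eliminated.
(C): at (0,1,0) it gives 0, but φ = 1 — eliminated.
(D): at (0,0,0) it gives 1, but φ = 0 — eliminated.
That leaves (A). Evaluating it on every row reproduces the table of φ exactly.

A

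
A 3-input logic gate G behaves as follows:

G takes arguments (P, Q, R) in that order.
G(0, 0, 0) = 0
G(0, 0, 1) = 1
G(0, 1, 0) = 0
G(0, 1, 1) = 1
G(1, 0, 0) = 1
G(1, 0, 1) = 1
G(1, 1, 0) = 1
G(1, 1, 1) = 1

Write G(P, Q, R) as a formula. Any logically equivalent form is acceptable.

G(P, Q, R) = ¬(((¬P ∧ ¬Q) ∧ ¬R) ∨ ((¬P ∧ Q) ∧ ¬R))

The 0-rows are (0,0,0), (0,1,0). Take each as a conjunction (¬P·¬Q·¬R, ¬P·Q·¬R), form their disjunction, and complement — that gives a formula that is 1 everywhere G is.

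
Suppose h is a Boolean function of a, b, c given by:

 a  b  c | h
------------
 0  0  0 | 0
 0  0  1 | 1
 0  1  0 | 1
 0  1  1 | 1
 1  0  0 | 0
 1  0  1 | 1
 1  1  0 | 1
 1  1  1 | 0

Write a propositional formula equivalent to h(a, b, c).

h(a, b, c) = NOT ((((NOT a AND NOT b) AND NOT c) OR ((a AND NOT b) AND NOT c)) OR ((a AND b) AND c))

There are just 3 zero rows: (0,0,0), (1,0,0), (1,1,1). Their minterms are ¬a·¬b·¬c, a·¬b·¬c, a·b·c; the OR of those covers precisely the 0-outputs, and negating it yields h.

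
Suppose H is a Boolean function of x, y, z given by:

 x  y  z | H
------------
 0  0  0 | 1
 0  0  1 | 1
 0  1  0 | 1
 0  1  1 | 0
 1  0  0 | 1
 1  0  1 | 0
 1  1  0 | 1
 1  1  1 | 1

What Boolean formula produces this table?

There are just 2 zero rows: (0,1,1), (1,0,1). Their minterms are ¬x·y·z, x·¬y·z; the OR of those covers precisely the 0-outputs, and negating it yields H.

H(x, y, z) = ~(((~x & y) & z) | ((x & ~y) & z))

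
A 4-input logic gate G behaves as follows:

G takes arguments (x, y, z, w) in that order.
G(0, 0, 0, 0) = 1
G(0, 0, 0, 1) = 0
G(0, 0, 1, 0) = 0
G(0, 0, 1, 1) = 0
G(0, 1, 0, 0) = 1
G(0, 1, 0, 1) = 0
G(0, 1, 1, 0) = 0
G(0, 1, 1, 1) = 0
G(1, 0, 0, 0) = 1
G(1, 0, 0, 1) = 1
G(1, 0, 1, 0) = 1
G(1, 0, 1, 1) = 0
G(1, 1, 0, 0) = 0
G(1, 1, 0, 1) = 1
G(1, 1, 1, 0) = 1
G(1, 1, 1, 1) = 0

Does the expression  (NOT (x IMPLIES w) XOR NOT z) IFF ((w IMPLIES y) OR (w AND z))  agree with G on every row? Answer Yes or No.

No

Evaluate (NOT (x IMPLIES w) XOR NOT z) IFF ((w IMPLIES y) OR (w AND z)) on each row and compare to G:
  x=0, y=0, z=0, w=0: formula gives 1, G = 1 ✓
  x=0, y=0, z=0, w=1: formula gives 0, G = 0 ✓
  x=0, y=0, z=1, w=0: formula gives 0, G = 0 ✓
  x=0, y=0, z=1, w=1: formula gives 0, G = 0 ✓
  …
  x=0, y=1, z=0, w=1: formula gives 1, but G = 0 ✗
Row (0,1,0,1) is a counterexample, so the formula is not equivalent to G.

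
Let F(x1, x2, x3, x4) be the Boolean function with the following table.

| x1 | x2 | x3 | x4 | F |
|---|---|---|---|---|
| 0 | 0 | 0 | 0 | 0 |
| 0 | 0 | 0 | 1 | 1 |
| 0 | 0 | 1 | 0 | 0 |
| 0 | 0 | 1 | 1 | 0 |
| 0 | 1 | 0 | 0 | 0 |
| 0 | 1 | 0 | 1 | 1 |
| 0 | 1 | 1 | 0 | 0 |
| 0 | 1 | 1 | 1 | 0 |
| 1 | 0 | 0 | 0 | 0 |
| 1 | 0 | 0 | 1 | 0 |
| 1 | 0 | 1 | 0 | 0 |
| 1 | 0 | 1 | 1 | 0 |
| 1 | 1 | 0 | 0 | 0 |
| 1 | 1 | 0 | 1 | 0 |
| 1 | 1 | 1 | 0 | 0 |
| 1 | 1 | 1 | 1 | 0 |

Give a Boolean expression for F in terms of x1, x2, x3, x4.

F(x1, x2, x3, x4) = (((~x1 & ~x2) & ~x3) & x4) | (((~x1 & x2) & ~x3) & x4)

Collect the rows where F=1 — (0,0,0,1), (0,1,0,1) — and write one minterm per row: ¬x1·¬x2·¬x3·x4, ¬x1·x2·¬x3·x4. Their union (logical OR) reproduces the table exactly.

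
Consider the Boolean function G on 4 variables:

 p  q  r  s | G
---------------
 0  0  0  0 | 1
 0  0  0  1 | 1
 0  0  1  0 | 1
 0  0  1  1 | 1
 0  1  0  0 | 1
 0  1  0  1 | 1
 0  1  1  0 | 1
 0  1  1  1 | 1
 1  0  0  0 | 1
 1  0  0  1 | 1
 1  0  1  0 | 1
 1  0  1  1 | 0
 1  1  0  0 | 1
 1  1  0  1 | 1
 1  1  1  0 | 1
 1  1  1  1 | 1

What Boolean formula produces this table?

G is 0 on exactly one input, (1,0,1,1), whose minterm is p·¬q·r·s. So G is the negation of that single conjunction.

G(p, q, r, s) = ¬(((p ∧ ¬q) ∧ r) ∧ s)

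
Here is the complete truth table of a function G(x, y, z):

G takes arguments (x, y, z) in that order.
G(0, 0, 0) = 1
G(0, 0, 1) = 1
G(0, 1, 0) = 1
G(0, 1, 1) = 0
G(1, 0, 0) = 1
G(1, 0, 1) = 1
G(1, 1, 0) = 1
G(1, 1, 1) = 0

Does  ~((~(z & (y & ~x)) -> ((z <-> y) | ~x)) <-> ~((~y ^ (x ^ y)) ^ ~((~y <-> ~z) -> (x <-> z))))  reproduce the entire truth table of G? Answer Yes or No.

Evaluate ~((~(z & (y & ~x)) -> ((z <-> y) | ~x)) <-> ~((~y ^ (x ^ y)) ^ ~((~y <-> ~z) -> (x <-> z)))) on each row and compare to G:
  x=0, y=0, z=0: formula gives 1, G = 1 ✓
  x=0, y=0, z=1: formula gives 1, G = 1 ✓
  x=0, y=1, z=0: formula gives 1, G = 1 ✓
  x=0, y=1, z=1: formula gives 0, G = 0 ✓
  x=1, y=0, z=0: formula gives 1, G = 1 ✓
  …and likewise for the remaining 3 rows.
Every row agrees, so the formula is equivalent.

Yes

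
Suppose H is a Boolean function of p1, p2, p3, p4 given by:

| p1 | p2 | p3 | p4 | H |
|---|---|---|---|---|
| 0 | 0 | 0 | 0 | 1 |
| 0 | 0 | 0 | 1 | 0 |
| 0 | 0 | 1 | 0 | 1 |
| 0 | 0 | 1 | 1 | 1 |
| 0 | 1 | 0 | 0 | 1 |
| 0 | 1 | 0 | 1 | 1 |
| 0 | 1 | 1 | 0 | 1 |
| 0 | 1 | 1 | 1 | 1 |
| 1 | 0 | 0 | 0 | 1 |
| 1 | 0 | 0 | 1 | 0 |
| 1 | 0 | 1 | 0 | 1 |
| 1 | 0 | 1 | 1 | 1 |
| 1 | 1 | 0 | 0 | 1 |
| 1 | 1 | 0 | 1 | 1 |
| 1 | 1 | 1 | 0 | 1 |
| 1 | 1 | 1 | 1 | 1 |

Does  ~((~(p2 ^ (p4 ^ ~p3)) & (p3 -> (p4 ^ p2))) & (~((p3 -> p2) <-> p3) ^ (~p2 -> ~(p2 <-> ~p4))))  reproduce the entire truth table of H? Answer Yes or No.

Yes

Check the formula against H row by row:
  p1=0, p2=0, p3=0, p4=0: formula gives 1, H = 1 ✓
  p1=0, p2=0, p3=0, p4=1: formula gives 0, H = 0 ✓
  p1=0, p2=0, p3=1, p4=0: formula gives 1, H = 1 ✓
  p1=0, p2=0, p3=1, p4=1: formula gives 1, H = 1 ✓
  …and likewise for the remaining 12 rows.
All 16 rows match — the expression computes H exactly.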